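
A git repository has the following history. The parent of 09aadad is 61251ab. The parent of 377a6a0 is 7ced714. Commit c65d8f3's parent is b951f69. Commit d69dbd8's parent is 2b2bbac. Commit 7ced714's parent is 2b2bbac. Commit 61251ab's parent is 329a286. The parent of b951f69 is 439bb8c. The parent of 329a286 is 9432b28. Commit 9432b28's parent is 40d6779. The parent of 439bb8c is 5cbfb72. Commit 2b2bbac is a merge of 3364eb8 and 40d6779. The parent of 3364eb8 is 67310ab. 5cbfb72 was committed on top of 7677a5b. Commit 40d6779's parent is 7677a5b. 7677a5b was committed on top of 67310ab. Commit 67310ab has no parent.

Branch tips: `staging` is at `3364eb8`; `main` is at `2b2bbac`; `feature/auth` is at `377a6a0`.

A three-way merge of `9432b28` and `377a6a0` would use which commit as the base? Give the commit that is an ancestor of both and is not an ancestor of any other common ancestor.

Ancestors of 9432b28: {40d6779, 67310ab, 7677a5b, 9432b28}.
Ancestors of 377a6a0: {2b2bbac, 3364eb8, 377a6a0, 40d6779, 67310ab, 7677a5b, 7ced714}.
Common ancestors: {40d6779, 67310ab, 7677a5b}.
Among these, 40d6779 is not an ancestor of any other common ancestor — it is the merge base.

40d6779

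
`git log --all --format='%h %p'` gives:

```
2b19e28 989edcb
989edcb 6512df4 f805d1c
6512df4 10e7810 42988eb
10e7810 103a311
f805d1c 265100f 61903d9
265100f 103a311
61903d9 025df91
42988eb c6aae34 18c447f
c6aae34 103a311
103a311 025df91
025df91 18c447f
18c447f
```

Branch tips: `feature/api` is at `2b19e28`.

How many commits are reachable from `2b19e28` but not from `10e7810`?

Reachable from 2b19e28: {025df91, 103a311, 10e7810, 18c447f, 265100f, 2b19e28, 42988eb, 61903d9, 6512df4, 989edcb, c6aae34, f805d1c}.
Reachable from 10e7810: {025df91, 103a311, 10e7810, 18c447f}.
In 2b19e28's history but not 10e7810's: {265100f, 2b19e28, 42988eb, 61903d9, 6512df4, 989edcb, c6aae34, f805d1c} — 8 commits.

8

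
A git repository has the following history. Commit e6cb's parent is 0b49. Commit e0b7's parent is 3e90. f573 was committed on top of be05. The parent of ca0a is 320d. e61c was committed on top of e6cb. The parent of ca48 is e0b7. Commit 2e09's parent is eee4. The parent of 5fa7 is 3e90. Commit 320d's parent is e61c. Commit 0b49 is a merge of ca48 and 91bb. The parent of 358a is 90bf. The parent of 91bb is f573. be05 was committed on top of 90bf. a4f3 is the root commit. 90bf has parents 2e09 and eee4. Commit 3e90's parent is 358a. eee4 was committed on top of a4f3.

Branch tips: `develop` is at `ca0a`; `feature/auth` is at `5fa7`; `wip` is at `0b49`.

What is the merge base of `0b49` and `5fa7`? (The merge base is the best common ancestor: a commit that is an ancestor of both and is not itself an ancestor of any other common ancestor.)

Ancestors of 0b49: {0b49, 2e09, 358a, 3e90, 90bf, 91bb, a4f3, be05, ca48, e0b7, eee4, f573}.
Ancestors of 5fa7: {2e09, 358a, 3e90, 5fa7, 90bf, a4f3, eee4}.
Common ancestors: {2e09, 358a, 3e90, 90bf, a4f3, eee4}.
Among these, 3e90 is not an ancestor of any other common ancestor — it is the merge base.

3e90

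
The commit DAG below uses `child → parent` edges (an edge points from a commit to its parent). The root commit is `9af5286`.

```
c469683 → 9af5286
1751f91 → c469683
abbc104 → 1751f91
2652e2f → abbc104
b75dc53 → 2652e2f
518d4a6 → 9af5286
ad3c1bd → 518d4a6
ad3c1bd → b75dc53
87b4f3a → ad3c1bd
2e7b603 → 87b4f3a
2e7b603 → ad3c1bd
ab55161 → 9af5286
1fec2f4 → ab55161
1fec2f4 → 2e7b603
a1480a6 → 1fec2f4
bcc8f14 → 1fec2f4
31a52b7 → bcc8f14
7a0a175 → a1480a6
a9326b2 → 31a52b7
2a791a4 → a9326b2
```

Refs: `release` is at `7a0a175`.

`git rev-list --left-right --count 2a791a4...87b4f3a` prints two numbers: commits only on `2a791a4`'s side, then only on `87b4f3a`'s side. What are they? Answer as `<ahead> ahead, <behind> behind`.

Reachable from 2a791a4: {1751f91, 1fec2f4, 2652e2f, 2a791a4, 2e7b603, 31a52b7, 518d4a6, 87b4f3a, 9af5286, a9326b2, ab55161, abbc104, ad3c1bd, b75dc53, bcc8f14, c469683}.
Reachable from 87b4f3a: {1751f91, 2652e2f, 518d4a6, 87b4f3a, 9af5286, abbc104, ad3c1bd, b75dc53, c469683}.
Only in 2a791a4's history (ahead): {1fec2f4, 2a791a4, 2e7b603, 31a52b7, a9326b2, ab55161, bcc8f14} — 7.
Only in 87b4f3a's history (behind): {} — 0.

7 ahead, 0 behind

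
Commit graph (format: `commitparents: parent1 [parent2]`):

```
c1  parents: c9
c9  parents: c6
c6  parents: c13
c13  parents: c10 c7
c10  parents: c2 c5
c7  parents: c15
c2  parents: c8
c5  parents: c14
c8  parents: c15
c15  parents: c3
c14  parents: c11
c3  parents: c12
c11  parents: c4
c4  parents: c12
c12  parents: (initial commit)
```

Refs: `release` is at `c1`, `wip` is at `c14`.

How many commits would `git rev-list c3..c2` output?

Reachable from c2: {c12, c15, c2, c3, c8}.
Reachable from c3: {c12, c3}.
In c2's history but not c3's: {c15, c2, c8} — 3 commits.

3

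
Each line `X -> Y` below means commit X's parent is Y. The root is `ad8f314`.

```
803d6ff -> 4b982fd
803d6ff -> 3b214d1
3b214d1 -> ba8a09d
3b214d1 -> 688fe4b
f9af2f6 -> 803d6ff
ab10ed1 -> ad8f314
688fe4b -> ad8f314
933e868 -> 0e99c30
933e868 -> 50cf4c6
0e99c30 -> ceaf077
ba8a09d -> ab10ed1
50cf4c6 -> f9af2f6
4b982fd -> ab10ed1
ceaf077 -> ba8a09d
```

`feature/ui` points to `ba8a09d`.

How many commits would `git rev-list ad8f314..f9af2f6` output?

Reachable from f9af2f6: {3b214d1, 4b982fd, 688fe4b, 803d6ff, ab10ed1, ad8f314, ba8a09d, f9af2f6}.
Reachable from ad8f314: {ad8f314}.
In f9af2f6's history but not ad8f314's: {3b214d1, 4b982fd, 688fe4b, 803d6ff, ab10ed1, ba8a09d, f9af2f6} — 7 commits.

7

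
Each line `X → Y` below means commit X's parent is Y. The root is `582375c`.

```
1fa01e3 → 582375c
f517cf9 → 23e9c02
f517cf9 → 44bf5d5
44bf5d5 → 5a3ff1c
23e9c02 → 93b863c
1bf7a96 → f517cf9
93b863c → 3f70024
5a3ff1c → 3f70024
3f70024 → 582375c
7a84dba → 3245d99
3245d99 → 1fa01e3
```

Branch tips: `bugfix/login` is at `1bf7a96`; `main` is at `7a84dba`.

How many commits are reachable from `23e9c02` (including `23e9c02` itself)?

Walking parent pointers from 23e9c02: reachable set = {23e9c02, 3f70024, 582375c, 93b863c}.
That is 4 commits.

4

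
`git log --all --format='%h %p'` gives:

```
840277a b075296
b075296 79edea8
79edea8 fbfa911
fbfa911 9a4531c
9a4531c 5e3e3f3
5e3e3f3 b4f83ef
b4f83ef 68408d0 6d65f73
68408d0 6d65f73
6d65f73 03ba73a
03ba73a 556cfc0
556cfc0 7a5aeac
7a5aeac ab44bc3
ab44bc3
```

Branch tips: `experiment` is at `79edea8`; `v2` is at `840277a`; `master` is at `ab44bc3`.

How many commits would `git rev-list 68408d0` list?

Walking parent pointers from 68408d0: reachable set = {03ba73a, 556cfc0, 68408d0, 6d65f73, 7a5aeac, ab44bc3}.
That is 6 commits.

6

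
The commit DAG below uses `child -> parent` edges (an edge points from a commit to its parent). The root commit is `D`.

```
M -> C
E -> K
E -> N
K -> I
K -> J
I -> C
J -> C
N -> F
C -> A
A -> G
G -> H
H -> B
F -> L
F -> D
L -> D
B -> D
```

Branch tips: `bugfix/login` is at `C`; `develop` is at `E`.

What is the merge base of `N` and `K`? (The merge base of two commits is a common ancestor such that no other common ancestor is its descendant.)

D

Ancestors of N: {D, F, L, N}.
Ancestors of K: {A, B, C, D, G, H, I, J, K}.
Common ancestors: {D}.
The only common ancestor is D, so it is the merge base.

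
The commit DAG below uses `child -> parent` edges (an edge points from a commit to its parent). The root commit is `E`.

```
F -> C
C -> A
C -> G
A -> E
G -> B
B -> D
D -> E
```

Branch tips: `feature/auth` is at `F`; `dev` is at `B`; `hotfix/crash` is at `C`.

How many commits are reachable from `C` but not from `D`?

Reachable from C: {A, B, C, D, E, G}.
Reachable from D: {D, E}.
In C's history but not D's: {A, B, C, G} — 4 commits.

4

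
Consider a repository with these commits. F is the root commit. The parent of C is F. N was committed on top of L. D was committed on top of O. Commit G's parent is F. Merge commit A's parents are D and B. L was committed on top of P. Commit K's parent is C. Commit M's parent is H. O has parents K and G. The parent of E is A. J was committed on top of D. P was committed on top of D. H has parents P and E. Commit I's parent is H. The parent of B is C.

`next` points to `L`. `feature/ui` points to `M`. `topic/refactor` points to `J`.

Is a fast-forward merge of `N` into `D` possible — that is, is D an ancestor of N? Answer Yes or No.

A fast-forward from D to N is possible iff D is an ancestor of N.
Ancestors of N: {C, D, F, G, K, L, N, O, P}.
D is among them, so fast-forward is possible.

Yes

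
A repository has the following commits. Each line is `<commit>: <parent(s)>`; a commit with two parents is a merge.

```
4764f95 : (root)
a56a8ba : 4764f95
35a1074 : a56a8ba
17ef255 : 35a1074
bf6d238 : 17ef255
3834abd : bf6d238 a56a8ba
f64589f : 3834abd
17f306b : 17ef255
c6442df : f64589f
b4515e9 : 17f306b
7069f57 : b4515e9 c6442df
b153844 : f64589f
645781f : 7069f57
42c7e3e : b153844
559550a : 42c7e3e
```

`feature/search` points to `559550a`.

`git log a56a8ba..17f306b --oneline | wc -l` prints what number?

3

Reachable from 17f306b: {17ef255, 17f306b, 35a1074, 4764f95, a56a8ba}.
Reachable from a56a8ba: {4764f95, a56a8ba}.
In 17f306b's history but not a56a8ba's: {17ef255, 17f306b, 35a1074} — 3 commits.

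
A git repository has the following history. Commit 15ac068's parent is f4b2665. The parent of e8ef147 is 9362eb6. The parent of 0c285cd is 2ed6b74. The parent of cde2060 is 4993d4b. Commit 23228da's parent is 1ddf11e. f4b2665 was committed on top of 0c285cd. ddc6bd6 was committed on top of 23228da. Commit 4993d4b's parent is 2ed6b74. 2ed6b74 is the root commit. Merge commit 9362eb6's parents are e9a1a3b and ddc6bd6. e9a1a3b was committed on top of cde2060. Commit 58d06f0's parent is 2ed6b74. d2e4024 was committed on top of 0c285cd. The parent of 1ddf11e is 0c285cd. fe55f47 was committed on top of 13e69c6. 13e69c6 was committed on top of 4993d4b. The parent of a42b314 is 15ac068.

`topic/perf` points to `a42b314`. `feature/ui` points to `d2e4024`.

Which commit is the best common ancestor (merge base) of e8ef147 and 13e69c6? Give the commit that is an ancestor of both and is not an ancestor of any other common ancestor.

4993d4b

Ancestors of e8ef147: {0c285cd, 1ddf11e, 23228da, 2ed6b74, 4993d4b, 9362eb6, cde2060, ddc6bd6, e8ef147, e9a1a3b}.
Ancestors of 13e69c6: {13e69c6, 2ed6b74, 4993d4b}.
Common ancestors: {2ed6b74, 4993d4b}.
Among these, 4993d4b is not an ancestor of any other common ancestor — it is the merge base.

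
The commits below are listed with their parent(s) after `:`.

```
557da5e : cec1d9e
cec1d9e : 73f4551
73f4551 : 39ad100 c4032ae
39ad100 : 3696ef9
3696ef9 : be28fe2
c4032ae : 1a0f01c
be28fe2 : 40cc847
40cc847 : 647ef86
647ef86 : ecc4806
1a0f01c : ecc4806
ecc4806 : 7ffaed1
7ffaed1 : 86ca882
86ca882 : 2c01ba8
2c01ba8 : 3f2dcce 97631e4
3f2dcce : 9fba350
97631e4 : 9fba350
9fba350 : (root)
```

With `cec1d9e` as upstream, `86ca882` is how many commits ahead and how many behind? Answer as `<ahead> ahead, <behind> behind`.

Reachable from 86ca882: {2c01ba8, 3f2dcce, 86ca882, 97631e4, 9fba350}.
Reachable from cec1d9e: {1a0f01c, 2c01ba8, 3696ef9, 39ad100, 3f2dcce, 40cc847, 647ef86, 73f4551, 7ffaed1, 86ca882, 97631e4, 9fba350, be28fe2, c4032ae, cec1d9e, ecc4806}.
Only in 86ca882's history (ahead): {} — 0.
Only in cec1d9e's history (behind): {1a0f01c, 3696ef9, 39ad100, 40cc847, 647ef86, 73f4551, 7ffaed1, be28fe2, c4032ae, cec1d9e, ecc4806} — 11.

0 ahead, 11 behind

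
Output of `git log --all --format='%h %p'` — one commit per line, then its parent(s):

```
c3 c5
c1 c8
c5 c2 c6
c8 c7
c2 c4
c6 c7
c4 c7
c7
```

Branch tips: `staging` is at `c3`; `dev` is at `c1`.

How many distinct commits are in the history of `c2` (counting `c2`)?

3

Walking parent pointers from c2: reachable set = {c2, c4, c7}.
That is 3 commits.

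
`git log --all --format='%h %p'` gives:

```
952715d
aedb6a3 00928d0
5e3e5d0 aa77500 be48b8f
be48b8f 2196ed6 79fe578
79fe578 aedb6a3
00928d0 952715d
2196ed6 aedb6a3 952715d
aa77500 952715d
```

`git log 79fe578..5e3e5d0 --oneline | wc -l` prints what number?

Reachable from 5e3e5d0: {00928d0, 2196ed6, 5e3e5d0, 79fe578, 952715d, aa77500, aedb6a3, be48b8f}.
Reachable from 79fe578: {00928d0, 79fe578, 952715d, aedb6a3}.
In 5e3e5d0's history but not 79fe578's: {2196ed6, 5e3e5d0, aa77500, be48b8f} — 4 commits.

4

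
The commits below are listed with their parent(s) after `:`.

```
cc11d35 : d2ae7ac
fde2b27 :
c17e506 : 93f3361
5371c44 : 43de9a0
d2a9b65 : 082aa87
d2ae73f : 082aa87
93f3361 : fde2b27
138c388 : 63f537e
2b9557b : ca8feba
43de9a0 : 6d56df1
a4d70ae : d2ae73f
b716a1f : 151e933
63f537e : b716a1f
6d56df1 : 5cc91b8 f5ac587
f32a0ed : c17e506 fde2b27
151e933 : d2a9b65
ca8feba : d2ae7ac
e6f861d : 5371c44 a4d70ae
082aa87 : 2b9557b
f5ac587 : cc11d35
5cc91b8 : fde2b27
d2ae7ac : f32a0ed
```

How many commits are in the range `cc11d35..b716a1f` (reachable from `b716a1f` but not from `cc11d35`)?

Reachable from b716a1f: {082aa87, 151e933, 2b9557b, 93f3361, b716a1f, c17e506, ca8feba, d2a9b65, d2ae7ac, f32a0ed, fde2b27}.
Reachable from cc11d35: {93f3361, c17e506, cc11d35, d2ae7ac, f32a0ed, fde2b27}.
In b716a1f's history but not cc11d35's: {082aa87, 151e933, 2b9557b, b716a1f, ca8feba, d2a9b65} — 6 commits.

6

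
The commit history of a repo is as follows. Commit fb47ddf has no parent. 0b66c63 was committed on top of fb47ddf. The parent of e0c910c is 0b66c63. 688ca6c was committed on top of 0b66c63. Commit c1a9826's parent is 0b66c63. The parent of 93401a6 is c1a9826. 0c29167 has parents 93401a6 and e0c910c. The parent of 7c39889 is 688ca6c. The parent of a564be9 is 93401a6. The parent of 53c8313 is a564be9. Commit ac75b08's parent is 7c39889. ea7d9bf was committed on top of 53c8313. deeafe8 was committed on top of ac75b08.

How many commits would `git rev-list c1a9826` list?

Walking parent pointers from c1a9826: reachable set = {0b66c63, c1a9826, fb47ddf}.
That is 3 commits.

3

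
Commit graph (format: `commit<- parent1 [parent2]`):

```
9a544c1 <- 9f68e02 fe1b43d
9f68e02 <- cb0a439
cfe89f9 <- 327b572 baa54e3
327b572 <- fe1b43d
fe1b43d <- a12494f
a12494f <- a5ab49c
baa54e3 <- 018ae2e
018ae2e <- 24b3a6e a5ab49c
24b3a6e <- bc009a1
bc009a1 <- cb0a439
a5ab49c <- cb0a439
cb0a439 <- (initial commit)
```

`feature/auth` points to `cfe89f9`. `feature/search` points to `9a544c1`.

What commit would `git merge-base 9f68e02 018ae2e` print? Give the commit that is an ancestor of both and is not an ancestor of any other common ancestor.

cb0a439

Ancestors of 9f68e02: {9f68e02, cb0a439}.
Ancestors of 018ae2e: {018ae2e, 24b3a6e, a5ab49c, bc009a1, cb0a439}.
Common ancestors: {cb0a439}.
The only common ancestor is cb0a439, so it is the merge base.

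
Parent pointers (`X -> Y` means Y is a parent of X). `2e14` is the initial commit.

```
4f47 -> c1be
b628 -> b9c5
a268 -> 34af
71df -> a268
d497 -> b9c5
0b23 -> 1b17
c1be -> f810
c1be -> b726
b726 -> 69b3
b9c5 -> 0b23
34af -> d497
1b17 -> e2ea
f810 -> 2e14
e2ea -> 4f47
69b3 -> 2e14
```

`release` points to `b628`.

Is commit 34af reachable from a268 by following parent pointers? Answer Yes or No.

Ancestors of a268 (commits reachable by following parents): {0b23, 1b17, 2e14, 34af, 4f47, 69b3, a268, b726, b9c5, c1be, d497, e2ea, f810}.
34af is in that set, so it is an ancestor of a268.

Yes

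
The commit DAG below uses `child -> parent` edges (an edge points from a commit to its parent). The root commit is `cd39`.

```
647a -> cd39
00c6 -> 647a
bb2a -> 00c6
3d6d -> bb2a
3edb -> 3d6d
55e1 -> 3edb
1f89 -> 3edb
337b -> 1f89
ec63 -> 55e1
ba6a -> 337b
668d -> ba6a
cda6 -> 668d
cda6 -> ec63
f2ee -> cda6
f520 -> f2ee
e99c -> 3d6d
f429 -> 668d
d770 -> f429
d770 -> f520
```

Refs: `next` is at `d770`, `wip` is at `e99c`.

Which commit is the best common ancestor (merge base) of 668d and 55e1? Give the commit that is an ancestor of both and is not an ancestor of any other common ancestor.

Ancestors of 668d: {00c6, 1f89, 337b, 3d6d, 3edb, 647a, 668d, ba6a, bb2a, cd39}.
Ancestors of 55e1: {00c6, 3d6d, 3edb, 55e1, 647a, bb2a, cd39}.
Common ancestors: {00c6, 3d6d, 3edb, 647a, bb2a, cd39}.
Among these, 3edb is not an ancestor of any other common ancestor — it is the merge base.

3edb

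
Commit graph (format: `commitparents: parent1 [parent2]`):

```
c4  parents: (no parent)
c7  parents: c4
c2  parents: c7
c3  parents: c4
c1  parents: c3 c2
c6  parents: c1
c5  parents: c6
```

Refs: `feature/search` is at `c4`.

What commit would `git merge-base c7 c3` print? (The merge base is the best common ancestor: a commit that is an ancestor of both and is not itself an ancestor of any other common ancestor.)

Ancestors of c7: {c4, c7}.
Ancestors of c3: {c3, c4}.
Common ancestors: {c4}.
The only common ancestor is c4, so it is the merge base.

c4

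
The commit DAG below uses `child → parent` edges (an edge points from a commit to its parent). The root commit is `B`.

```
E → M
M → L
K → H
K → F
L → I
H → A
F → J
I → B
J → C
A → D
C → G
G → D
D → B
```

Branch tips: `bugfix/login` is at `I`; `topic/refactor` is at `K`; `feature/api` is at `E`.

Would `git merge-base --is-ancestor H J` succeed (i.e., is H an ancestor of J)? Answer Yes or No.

No

Ancestors of J: {B, C, D, G, J}.
H is not in that set, so it is not an ancestor of J.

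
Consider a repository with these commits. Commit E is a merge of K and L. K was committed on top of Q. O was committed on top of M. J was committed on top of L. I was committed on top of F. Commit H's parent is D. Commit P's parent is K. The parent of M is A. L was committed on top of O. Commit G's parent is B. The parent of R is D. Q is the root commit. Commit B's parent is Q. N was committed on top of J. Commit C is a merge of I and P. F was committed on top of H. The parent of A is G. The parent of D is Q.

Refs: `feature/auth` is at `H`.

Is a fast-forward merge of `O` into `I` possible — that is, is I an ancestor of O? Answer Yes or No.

A fast-forward from I to O is possible iff I is an ancestor of O.
Ancestors of O: {A, B, G, M, O, Q}.
I is not among them, so fast-forward is not possible.

No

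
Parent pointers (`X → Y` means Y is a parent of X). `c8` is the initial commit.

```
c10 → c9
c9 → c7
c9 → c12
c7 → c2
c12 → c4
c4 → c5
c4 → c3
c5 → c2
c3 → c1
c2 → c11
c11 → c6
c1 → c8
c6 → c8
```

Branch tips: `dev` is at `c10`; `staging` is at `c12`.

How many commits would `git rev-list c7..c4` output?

Reachable from c4: {c1, c11, c2, c3, c4, c5, c6, c8}.
Reachable from c7: {c11, c2, c6, c7, c8}.
In c4's history but not c7's: {c1, c3, c4, c5} — 4 commits.

4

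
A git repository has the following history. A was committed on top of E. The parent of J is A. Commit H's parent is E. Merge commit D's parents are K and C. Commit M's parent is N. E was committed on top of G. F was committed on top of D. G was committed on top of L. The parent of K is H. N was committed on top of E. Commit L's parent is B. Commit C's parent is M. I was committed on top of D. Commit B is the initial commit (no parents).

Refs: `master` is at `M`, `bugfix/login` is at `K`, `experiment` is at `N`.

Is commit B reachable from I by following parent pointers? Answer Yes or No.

Ancestors of I (commits reachable by following parents): {B, C, D, E, G, H, I, K, L, M, N}.
B is in that set, so it is an ancestor of I.

Yes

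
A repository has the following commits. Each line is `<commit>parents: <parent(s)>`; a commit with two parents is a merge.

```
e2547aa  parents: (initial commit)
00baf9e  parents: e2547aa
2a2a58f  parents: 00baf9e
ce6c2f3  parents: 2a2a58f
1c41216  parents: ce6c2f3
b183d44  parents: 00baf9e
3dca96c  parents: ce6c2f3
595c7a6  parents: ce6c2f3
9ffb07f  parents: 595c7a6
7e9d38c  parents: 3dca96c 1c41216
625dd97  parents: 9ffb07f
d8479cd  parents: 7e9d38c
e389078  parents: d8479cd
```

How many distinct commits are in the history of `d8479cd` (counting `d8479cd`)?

Walking parent pointers from d8479cd: reachable set = {00baf9e, 1c41216, 2a2a58f, 3dca96c, 7e9d38c, ce6c2f3, d8479cd, e2547aa}.
That is 8 commits.

8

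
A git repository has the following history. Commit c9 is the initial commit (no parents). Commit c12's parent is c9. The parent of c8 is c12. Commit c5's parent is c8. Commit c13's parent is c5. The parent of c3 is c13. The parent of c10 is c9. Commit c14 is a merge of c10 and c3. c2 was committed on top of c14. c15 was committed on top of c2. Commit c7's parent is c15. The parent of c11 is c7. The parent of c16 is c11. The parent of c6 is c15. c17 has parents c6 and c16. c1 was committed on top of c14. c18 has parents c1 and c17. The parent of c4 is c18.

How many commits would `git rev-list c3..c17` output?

Reachable from c17: {c10, c11, c12, c13, c14, c15, c16, c17, c2, c3, c5, c6, c7, c8, c9}.
Reachable from c3: {c12, c13, c3, c5, c8, c9}.
In c17's history but not c3's: {c10, c11, c14, c15, c16, c17, c2, c6, c7} — 9 commits.

9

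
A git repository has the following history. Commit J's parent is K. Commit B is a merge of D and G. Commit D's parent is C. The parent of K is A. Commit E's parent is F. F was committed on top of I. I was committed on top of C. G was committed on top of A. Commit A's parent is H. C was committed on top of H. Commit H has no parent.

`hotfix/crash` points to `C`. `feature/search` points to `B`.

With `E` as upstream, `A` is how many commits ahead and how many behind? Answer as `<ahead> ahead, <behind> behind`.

1 ahead, 4 behind

Reachable from A: {A, H}.
Reachable from E: {C, E, F, H, I}.
Only in A's history (ahead): {A} — 1.
Only in E's history (behind): {C, E, F, I} — 4.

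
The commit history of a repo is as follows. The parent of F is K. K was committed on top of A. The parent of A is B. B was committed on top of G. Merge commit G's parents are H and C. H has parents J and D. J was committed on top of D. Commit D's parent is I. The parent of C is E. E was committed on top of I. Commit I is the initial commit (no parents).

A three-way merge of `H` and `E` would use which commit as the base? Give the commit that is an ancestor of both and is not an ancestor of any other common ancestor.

Ancestors of H: {D, H, I, J}.
Ancestors of E: {E, I}.
Common ancestors: {I}.
The only common ancestor is I, so it is the merge base.

I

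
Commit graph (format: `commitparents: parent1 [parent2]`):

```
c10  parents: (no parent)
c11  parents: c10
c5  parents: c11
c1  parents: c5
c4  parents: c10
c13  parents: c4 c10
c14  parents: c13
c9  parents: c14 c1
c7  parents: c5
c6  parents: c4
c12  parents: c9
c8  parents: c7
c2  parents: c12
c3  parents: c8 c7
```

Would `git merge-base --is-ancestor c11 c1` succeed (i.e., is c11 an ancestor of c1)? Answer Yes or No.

Yes

Ancestors of c1 (commits reachable by following parents): {c1, c10, c11, c5}.
c11 is in that set, so it is an ancestor of c1.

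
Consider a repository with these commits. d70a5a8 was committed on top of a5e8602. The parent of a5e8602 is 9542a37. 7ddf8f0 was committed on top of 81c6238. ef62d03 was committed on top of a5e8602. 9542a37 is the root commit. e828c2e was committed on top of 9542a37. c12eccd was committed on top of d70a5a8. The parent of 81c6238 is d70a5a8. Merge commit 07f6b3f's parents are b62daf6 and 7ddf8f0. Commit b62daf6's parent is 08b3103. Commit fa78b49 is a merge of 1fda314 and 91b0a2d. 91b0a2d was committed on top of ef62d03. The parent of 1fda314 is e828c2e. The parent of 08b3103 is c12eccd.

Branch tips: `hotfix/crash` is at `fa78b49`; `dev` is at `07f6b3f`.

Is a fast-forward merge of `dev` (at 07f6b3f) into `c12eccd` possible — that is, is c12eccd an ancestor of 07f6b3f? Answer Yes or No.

Yes

A fast-forward from c12eccd to 07f6b3f is possible iff c12eccd is an ancestor of 07f6b3f.
Ancestors of 07f6b3f: {07f6b3f, 08b3103, 7ddf8f0, 81c6238, 9542a37, a5e8602, b62daf6, c12eccd, d70a5a8}.
c12eccd is among them, so fast-forward is possible.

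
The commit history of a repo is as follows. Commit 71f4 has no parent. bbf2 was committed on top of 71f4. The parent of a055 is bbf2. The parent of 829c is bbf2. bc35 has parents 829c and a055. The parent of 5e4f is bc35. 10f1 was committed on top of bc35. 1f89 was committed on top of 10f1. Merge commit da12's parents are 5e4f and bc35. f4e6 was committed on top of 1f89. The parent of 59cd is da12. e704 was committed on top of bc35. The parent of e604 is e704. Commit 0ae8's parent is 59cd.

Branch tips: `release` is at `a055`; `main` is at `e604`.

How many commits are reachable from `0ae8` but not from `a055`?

Reachable from 0ae8: {0ae8, 59cd, 5e4f, 71f4, 829c, a055, bbf2, bc35, da12}.
Reachable from a055: {71f4, a055, bbf2}.
In 0ae8's history but not a055's: {0ae8, 59cd, 5e4f, 829c, bc35, da12} — 6 commits.

6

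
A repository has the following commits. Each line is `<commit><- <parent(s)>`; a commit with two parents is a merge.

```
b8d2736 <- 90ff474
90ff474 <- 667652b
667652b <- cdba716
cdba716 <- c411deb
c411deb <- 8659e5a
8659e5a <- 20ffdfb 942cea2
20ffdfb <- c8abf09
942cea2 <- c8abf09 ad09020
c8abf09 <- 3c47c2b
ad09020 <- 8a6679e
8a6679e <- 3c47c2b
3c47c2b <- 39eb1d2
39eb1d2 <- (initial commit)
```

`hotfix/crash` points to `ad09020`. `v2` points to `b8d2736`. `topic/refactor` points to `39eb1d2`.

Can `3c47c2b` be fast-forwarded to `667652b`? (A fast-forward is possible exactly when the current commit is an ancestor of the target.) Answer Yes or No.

Yes

A fast-forward from 3c47c2b to 667652b is possible iff 3c47c2b is an ancestor of 667652b.
Ancestors of 667652b: {20ffdfb, 39eb1d2, 3c47c2b, 667652b, 8659e5a, 8a6679e, 942cea2, ad09020, c411deb, c8abf09, cdba716}.
3c47c2b is among them, so fast-forward is possible.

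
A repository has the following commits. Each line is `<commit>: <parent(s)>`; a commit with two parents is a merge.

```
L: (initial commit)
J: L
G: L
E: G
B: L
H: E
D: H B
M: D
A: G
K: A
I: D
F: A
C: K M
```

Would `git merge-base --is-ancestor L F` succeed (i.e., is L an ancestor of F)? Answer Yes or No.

Yes

Ancestors of F (commits reachable by following parents): {A, F, G, L}.
L is in that set, so it is an ancestor of F.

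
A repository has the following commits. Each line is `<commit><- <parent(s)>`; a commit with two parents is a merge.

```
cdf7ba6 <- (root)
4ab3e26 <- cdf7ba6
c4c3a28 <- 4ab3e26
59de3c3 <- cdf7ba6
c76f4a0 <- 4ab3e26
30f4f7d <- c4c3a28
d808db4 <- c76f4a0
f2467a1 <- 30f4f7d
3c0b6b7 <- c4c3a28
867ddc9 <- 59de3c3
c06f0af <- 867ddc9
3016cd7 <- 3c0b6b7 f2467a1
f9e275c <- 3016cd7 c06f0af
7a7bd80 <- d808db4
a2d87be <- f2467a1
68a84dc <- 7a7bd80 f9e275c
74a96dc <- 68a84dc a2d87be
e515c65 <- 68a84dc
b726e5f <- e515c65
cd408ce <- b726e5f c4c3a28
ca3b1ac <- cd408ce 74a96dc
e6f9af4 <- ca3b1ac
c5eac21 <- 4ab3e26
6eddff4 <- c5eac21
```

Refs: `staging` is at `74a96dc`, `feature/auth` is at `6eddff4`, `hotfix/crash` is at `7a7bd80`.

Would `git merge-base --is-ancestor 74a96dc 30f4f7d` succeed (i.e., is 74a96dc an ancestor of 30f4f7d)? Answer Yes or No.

Ancestors of 30f4f7d: {30f4f7d, 4ab3e26, c4c3a28, cdf7ba6}.
74a96dc is not in that set, so it is not an ancestor of 30f4f7d.

No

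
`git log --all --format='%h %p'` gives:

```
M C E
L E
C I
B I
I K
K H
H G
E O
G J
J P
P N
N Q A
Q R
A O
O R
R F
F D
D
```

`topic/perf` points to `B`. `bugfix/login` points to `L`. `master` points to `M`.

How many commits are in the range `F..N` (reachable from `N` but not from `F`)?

5

Reachable from N: {A, D, F, N, O, Q, R}.
Reachable from F: {D, F}.
In N's history but not F's: {A, N, O, Q, R} — 5 commits.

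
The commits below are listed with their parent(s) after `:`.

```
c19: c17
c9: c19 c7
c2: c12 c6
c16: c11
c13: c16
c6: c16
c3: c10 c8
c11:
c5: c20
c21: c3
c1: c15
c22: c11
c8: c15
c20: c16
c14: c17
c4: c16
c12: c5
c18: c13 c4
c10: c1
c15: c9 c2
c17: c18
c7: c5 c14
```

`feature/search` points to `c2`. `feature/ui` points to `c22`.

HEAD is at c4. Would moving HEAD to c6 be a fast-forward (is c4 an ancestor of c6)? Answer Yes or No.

A fast-forward from c4 to c6 is possible iff c4 is an ancestor of c6.
Ancestors of c6: {c11, c16, c6}.
c4 is not among them, so fast-forward is not possible.

No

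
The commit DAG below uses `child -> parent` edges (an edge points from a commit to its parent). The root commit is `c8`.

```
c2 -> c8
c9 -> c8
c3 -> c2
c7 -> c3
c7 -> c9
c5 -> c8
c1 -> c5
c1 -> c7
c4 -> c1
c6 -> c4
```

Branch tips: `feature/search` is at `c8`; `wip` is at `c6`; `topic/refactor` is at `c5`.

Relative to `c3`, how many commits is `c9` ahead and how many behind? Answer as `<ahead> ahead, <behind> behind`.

Reachable from c9: {c8, c9}.
Reachable from c3: {c2, c3, c8}.
Only in c9's history (ahead): {c9} — 1.
Only in c3's history (behind): {c2, c3} — 2.

1 ahead, 2 behind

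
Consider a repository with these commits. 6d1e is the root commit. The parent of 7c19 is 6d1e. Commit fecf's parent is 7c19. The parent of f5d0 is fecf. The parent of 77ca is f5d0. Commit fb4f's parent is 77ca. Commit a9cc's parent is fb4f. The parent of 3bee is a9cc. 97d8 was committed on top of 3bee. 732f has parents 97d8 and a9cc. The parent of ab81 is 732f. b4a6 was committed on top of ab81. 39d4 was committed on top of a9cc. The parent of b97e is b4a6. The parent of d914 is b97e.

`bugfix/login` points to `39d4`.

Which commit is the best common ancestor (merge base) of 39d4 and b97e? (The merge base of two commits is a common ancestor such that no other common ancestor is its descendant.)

Ancestors of 39d4: {39d4, 6d1e, 77ca, 7c19, a9cc, f5d0, fb4f, fecf}.
Ancestors of b97e: {3bee, 6d1e, 732f, 77ca, 7c19, 97d8, a9cc, ab81, b4a6, b97e, f5d0, fb4f, fecf}.
Common ancestors: {6d1e, 77ca, 7c19, a9cc, f5d0, fb4f, fecf}.
Among these, a9cc is not an ancestor of any other common ancestor — it is the merge base.

a9cc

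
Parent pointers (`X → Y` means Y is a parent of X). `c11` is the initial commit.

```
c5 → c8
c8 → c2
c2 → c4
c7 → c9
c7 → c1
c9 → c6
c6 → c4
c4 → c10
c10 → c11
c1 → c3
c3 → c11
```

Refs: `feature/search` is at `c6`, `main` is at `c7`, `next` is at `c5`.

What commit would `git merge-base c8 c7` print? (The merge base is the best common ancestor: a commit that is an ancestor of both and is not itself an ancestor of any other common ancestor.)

c4

Ancestors of c8: {c10, c11, c2, c4, c8}.
Ancestors of c7: {c1, c10, c11, c3, c4, c6, c7, c9}.
Common ancestors: {c10, c11, c4}.
Among these, c4 is not an ancestor of any other common ancestor — it is the merge base.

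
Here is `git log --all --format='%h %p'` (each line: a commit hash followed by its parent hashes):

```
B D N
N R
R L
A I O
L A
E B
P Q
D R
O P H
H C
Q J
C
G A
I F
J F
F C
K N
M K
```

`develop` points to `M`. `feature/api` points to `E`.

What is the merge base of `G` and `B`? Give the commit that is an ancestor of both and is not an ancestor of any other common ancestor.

Ancestors of G: {A, C, F, G, H, I, J, O, P, Q}.
Ancestors of B: {A, B, C, D, F, H, I, J, L, N, O, P, Q, R}.
Common ancestors: {A, C, F, H, I, J, O, P, Q}.
Among these, A is not an ancestor of any other common ancestor — it is the merge base.

A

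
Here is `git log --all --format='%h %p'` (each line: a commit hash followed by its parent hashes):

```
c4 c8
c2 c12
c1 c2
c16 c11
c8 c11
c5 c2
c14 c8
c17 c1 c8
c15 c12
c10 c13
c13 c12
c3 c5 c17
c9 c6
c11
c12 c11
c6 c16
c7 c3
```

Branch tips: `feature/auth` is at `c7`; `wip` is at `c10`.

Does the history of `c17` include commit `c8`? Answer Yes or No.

Yes

Ancestors of c17 (commits reachable by following parents): {c1, c11, c12, c17, c2, c8}.
c8 is in that set, so it is an ancestor of c17.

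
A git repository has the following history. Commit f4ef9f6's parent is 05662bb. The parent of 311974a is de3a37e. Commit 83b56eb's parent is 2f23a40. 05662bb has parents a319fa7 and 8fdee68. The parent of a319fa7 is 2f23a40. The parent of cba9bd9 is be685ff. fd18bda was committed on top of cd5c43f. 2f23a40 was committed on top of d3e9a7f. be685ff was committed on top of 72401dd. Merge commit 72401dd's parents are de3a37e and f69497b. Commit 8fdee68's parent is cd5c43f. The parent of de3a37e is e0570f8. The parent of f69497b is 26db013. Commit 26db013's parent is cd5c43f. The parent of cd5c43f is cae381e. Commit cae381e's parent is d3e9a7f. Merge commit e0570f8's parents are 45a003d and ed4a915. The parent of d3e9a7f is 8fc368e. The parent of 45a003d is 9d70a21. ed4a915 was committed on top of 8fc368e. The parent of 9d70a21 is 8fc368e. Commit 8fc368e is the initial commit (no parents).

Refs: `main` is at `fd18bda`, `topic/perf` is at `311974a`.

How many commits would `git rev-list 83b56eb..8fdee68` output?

Reachable from 8fdee68: {8fc368e, 8fdee68, cae381e, cd5c43f, d3e9a7f}.
Reachable from 83b56eb: {2f23a40, 83b56eb, 8fc368e, d3e9a7f}.
In 8fdee68's history but not 83b56eb's: {8fdee68, cae381e, cd5c43f} — 3 commits.

3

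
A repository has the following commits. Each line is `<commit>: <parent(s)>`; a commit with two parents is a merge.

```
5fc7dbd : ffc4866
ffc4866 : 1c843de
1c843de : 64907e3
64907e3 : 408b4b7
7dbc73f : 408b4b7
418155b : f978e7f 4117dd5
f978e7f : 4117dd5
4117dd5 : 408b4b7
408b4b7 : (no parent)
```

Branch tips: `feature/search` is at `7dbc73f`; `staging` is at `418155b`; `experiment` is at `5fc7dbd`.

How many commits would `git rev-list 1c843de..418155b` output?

Reachable from 418155b: {408b4b7, 4117dd5, 418155b, f978e7f}.
Reachable from 1c843de: {1c843de, 408b4b7, 64907e3}.
In 418155b's history but not 1c843de's: {4117dd5, 418155b, f978e7f} — 3 commits.

3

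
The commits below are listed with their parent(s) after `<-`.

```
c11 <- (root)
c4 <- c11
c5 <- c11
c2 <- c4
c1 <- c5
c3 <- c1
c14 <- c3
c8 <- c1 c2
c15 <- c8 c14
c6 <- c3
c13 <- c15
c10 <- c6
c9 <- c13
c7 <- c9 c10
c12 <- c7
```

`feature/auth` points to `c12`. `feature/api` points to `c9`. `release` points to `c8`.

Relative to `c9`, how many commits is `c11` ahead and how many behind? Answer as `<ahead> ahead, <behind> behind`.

Reachable from c11: {c11}.
Reachable from c9: {c1, c11, c13, c14, c15, c2, c3, c4, c5, c8, c9}.
Only in c11's history (ahead): {} — 0.
Only in c9's history (behind): {c1, c13, c14, c15, c2, c3, c4, c5, c8, c9} — 10.

0 ahead, 10 behind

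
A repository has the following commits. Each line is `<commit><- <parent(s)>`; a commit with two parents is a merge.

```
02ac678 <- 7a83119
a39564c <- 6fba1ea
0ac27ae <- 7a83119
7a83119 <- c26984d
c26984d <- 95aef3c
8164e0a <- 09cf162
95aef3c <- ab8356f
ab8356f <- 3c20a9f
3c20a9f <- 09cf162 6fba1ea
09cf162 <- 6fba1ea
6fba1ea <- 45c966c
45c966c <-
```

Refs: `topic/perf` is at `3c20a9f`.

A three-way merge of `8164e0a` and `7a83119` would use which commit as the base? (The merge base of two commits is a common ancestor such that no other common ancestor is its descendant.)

Ancestors of 8164e0a: {09cf162, 45c966c, 6fba1ea, 8164e0a}.
Ancestors of 7a83119: {09cf162, 3c20a9f, 45c966c, 6fba1ea, 7a83119, 95aef3c, ab8356f, c26984d}.
Common ancestors: {09cf162, 45c966c, 6fba1ea}.
Among these, 09cf162 is not an ancestor of any other common ancestor — it is the merge base.

09cf162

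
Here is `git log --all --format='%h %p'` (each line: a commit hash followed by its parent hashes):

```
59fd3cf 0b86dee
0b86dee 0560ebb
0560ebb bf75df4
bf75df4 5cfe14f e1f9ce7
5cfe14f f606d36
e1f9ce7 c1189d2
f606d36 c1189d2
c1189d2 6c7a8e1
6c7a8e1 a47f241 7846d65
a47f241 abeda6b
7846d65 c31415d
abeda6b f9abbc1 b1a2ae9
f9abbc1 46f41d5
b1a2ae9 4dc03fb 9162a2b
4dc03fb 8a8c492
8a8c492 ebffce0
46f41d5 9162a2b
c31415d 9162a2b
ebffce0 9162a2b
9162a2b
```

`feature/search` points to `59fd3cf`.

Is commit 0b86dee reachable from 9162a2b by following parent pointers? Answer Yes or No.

No

Ancestors of 9162a2b: {9162a2b}.
0b86dee is not in that set, so it is not an ancestor of 9162a2b.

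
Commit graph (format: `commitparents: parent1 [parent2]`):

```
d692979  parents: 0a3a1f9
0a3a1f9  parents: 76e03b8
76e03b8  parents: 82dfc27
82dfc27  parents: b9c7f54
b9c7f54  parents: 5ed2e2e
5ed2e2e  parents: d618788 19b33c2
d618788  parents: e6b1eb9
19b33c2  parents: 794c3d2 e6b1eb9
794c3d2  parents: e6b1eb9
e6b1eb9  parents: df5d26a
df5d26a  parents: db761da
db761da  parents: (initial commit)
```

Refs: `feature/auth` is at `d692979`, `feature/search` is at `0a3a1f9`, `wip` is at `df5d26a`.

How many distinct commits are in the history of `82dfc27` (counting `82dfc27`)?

Walking parent pointers from 82dfc27: reachable set = {19b33c2, 5ed2e2e, 794c3d2, 82dfc27, b9c7f54, d618788, db761da, df5d26a, e6b1eb9}.
That is 9 commits.

9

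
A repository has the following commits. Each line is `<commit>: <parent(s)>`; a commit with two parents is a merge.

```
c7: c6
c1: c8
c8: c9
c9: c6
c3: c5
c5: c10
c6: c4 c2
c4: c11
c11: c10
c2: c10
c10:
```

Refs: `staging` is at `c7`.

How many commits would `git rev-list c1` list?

8

Walking parent pointers from c1: reachable set = {c1, c10, c11, c2, c4, c6, c8, c9}.
That is 8 commits.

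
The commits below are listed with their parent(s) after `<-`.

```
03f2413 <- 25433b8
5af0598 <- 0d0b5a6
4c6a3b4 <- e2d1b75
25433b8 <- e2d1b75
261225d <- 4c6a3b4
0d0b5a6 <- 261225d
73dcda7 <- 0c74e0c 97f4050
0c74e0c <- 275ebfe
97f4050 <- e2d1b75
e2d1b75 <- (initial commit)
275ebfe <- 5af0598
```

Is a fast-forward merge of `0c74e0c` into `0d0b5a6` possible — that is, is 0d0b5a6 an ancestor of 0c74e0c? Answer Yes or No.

A fast-forward from 0d0b5a6 to 0c74e0c is possible iff 0d0b5a6 is an ancestor of 0c74e0c.
Ancestors of 0c74e0c: {0c74e0c, 0d0b5a6, 261225d, 275ebfe, 4c6a3b4, 5af0598, e2d1b75}.
0d0b5a6 is among them, so fast-forward is possible.

Yes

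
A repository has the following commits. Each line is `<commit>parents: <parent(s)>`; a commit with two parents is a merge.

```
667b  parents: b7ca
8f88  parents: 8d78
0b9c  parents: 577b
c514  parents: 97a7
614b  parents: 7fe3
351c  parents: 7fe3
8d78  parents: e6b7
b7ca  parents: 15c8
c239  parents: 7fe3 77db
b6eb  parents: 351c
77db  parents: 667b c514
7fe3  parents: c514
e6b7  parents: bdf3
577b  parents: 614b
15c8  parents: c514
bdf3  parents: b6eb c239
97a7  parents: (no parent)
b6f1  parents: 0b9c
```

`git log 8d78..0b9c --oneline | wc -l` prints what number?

Reachable from 0b9c: {0b9c, 577b, 614b, 7fe3, 97a7, c514}.
Reachable from 8d78: {15c8, 351c, 667b, 77db, 7fe3, 8d78, 97a7, b6eb, b7ca, bdf3, c239, c514, e6b7}.
In 0b9c's history but not 8d78's: {0b9c, 577b, 614b} — 3 commits.

3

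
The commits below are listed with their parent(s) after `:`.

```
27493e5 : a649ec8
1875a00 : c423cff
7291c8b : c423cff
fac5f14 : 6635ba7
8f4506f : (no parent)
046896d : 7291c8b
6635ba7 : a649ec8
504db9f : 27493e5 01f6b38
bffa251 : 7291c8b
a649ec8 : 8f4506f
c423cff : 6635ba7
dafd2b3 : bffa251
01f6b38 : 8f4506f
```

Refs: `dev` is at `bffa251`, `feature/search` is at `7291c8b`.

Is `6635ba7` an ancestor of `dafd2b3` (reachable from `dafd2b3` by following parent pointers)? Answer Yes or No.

Ancestors of dafd2b3 (commits reachable by following parents): {6635ba7, 7291c8b, 8f4506f, a649ec8, bffa251, c423cff, dafd2b3}.
6635ba7 is in that set, so it is an ancestor of dafd2b3.

Yes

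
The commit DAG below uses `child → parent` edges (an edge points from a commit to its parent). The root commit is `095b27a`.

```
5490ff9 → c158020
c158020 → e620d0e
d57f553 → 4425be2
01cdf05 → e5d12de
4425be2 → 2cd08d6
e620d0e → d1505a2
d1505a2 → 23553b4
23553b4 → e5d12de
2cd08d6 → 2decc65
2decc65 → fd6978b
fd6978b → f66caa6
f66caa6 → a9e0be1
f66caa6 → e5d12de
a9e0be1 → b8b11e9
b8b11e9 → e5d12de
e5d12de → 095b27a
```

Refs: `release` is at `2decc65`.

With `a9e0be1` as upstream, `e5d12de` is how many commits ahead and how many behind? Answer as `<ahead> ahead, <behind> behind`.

Reachable from e5d12de: {095b27a, e5d12de}.
Reachable from a9e0be1: {095b27a, a9e0be1, b8b11e9, e5d12de}.
Only in e5d12de's history (ahead): {} — 0.
Only in a9e0be1's history (behind): {a9e0be1, b8b11e9} — 2.

0 ahead, 2 behind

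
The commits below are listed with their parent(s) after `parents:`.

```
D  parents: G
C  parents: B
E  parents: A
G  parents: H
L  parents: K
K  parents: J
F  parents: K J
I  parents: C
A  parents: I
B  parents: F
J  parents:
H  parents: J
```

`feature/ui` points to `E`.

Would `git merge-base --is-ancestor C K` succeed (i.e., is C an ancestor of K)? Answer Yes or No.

No

Ancestors of K: {J, K}.
C is not in that set, so it is not an ancestor of K.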